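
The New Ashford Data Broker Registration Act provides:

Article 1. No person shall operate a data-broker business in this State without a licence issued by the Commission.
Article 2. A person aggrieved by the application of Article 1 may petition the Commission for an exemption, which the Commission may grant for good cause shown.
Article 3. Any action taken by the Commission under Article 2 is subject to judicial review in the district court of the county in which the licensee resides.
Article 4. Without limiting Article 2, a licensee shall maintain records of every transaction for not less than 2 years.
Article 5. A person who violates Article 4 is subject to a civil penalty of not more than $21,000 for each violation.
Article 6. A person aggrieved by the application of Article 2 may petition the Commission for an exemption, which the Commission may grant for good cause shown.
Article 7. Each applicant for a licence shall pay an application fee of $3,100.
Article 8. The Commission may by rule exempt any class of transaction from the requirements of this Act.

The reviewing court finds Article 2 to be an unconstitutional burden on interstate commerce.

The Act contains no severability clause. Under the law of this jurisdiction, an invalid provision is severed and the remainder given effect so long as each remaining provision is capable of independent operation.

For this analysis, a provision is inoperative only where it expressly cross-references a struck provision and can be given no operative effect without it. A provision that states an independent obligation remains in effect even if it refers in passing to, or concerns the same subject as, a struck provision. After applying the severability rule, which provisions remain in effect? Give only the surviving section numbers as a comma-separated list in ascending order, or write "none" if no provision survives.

1, 4, 5, 7, 8

Article 2 is struck. Article 3 merely fixes the judicial-review right for Article 2; with Article 2 gone it has nothing to operate on and falls away. Article 6 has no operative effect of its own apart from Article 2 and is therefore inoperative. Although Article 4 refers to Article 2, its operative terms do not depend on Article 2, so it remains in effect. Under the stated default rule, only provisions that cannot operate independently fall away; the rest are enforced. That leaves Article 1, Article 4, Article 5, Article 7, and Article 8 in effect.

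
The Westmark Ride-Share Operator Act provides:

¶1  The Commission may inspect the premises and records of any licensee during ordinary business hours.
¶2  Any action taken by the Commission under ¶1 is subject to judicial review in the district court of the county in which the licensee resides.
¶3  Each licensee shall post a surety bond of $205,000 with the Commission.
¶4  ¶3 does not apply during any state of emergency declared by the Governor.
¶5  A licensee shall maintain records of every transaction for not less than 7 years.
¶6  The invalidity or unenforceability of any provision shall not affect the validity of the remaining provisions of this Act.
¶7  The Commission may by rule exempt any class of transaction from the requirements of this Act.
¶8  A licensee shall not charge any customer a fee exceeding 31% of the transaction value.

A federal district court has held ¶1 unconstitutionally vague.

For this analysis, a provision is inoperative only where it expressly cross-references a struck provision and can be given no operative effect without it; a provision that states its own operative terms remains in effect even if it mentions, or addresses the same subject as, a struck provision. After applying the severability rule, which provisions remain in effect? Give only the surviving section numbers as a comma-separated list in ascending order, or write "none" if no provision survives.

3, 4, 5, 6, 7, 8

¶1 is struck. ¶2 has no operative effect of its own apart from ¶1 and is therefore inoperative. Under the severability clause in ¶6, the remaining provisions continue in force. ¶3, ¶4, ¶5, ¶6, ¶7, and ¶8 remain in effect.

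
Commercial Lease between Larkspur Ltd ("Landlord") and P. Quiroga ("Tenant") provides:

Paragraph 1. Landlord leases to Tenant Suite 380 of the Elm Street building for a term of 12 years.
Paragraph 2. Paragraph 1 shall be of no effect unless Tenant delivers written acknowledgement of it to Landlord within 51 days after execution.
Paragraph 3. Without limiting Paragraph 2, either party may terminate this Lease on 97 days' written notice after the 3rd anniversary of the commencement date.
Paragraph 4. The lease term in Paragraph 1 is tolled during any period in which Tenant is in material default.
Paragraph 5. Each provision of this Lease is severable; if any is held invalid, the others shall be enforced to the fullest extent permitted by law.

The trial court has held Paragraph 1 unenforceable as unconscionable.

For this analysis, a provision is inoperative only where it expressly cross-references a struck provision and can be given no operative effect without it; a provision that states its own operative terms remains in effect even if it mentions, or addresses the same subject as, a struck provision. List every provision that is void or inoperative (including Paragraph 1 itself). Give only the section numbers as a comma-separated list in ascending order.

Paragraph 1 is struck. Paragraph 2 merely fixes the acknowledgement condition for Paragraph 1; with Paragraph 1 gone it has nothing to operate on and falls away. Paragraph 4 does nothing except set the tolling of the lease term by reference to Paragraph 1; with Paragraph 1 gone it has no independent effect and is inoperative. Although Paragraph 3 refers to Paragraph 2, its operative terms do not depend on Paragraph 2, so it remains in effect. Under the severability clause in Paragraph 5, the remaining provisions continue in force. Paragraph 3 and Paragraph 5 remain in effect.

1, 2, 4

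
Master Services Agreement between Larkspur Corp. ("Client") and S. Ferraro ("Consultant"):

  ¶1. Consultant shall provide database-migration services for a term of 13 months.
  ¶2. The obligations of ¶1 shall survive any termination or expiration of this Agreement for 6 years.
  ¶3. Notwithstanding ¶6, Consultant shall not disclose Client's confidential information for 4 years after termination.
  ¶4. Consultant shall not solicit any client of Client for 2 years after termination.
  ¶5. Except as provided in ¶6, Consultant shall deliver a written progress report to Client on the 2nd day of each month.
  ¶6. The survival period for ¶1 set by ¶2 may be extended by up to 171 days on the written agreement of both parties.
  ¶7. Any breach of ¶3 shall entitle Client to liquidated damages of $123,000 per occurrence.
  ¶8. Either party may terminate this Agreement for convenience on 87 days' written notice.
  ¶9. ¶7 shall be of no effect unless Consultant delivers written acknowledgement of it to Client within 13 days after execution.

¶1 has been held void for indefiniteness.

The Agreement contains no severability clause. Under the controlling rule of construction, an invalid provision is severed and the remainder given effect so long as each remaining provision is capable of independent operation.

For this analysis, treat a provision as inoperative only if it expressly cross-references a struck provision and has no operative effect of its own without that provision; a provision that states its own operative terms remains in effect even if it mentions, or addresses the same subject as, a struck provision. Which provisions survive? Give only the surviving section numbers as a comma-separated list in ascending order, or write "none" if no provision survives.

3, 4, 5, 7, 8, 9

¶1 is struck. ¶2 has no operative effect of its own apart from ¶1 and is therefore inoperative. ¶6 has no operative effect of its own apart from ¶2 and is therefore inoperative. Although ¶3 refers to ¶6, its operative terms do not depend on ¶6, so it remains in effect. Although ¶5 refers to ¶6, its operative terms do not depend on ¶6, so it remains in effect. With no severability clause, the stated default rule severs what cannot stand and enforces each remaining provision that can operate on its own. The provisions still in force are ¶3, ¶4, ¶5, ¶7, ¶8, and ¶9.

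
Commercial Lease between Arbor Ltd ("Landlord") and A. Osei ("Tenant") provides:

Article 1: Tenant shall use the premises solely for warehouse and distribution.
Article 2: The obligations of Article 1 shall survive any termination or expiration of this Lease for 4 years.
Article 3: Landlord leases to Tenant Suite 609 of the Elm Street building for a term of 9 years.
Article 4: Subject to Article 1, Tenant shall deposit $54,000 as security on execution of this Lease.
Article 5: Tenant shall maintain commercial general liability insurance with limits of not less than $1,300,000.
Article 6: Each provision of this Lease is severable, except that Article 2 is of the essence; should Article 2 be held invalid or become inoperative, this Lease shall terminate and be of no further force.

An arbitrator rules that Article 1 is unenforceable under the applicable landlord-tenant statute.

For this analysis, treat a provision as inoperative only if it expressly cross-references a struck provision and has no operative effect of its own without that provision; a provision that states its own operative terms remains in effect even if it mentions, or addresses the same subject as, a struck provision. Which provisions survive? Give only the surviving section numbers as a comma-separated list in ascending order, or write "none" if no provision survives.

Article 1 is struck. Article 2 operates only by reference to Article 1, so it falls with Article 1. Article 6 makes Article 2 an essential term, and Article 2 has been rendered inoperative by the cascade; under Article 6, the entire Lease is therefore void. No provision of the Lease survives.

none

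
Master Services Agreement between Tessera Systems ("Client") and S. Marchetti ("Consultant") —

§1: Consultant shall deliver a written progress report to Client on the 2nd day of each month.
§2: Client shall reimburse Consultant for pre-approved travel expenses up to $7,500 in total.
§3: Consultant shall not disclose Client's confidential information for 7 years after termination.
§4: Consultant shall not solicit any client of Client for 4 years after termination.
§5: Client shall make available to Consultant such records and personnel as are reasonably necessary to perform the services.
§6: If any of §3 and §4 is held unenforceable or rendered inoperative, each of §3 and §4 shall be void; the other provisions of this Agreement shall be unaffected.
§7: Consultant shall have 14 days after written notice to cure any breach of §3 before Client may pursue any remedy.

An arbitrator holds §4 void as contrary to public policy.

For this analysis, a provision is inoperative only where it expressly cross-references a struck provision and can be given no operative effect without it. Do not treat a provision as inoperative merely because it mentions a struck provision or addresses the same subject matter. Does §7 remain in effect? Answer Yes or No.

No

§4 is struck. No other provision's operative terms depend on §4. §6 declares §3 and §4 mutually dependent; since one of them has fallen, all of them are of no effect. That brings down §3 as well. §7 in turn depends solely on a provision now struck and likewise falls. The remainder continues in force under §6. The provisions still in force are §1, §2, §5, and §6. §7 is among the inoperative provisions, so the answer is no.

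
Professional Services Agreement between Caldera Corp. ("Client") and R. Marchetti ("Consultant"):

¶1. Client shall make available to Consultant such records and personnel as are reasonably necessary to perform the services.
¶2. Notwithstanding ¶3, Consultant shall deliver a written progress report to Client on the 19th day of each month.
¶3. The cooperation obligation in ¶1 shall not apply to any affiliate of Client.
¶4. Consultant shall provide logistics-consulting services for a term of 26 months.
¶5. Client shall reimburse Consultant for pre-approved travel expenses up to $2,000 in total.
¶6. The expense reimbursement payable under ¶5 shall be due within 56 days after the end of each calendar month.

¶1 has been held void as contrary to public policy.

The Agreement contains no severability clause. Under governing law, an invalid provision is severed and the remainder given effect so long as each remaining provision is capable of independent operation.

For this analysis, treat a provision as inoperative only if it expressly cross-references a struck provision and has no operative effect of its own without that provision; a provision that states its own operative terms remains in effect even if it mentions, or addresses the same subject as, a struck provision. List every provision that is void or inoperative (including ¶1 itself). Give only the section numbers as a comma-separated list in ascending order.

¶1 is struck. ¶3 operates only by reference to ¶1, so it falls with ¶1. Although ¶2 refers to ¶3, its operative terms do not depend on ¶3, so it remains in effect. With no severability clause, the stated default rule severs what cannot stand and enforces each remaining provision that can operate on its own. That leaves ¶2, ¶4, ¶5, and ¶6 in effect.

1, 3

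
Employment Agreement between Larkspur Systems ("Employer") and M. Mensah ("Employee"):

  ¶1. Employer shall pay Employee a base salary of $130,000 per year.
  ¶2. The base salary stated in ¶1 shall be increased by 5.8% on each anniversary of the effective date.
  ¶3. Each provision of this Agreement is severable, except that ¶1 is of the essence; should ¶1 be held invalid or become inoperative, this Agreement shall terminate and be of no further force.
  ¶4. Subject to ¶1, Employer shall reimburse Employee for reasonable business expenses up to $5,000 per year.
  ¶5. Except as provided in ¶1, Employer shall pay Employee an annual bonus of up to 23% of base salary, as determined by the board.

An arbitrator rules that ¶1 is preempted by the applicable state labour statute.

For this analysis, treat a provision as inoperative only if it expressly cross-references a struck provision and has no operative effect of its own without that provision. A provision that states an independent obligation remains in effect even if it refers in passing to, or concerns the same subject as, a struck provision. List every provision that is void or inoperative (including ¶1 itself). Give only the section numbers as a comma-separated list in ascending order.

¶1 is struck. ¶2 does nothing except set the escalation of the base salary by reference to ¶1; with ¶1 gone it has no independent effect and is inoperative. ¶3 makes ¶1 an essential term, and ¶1 is the provision held invalid; under ¶3, the entire Agreement is therefore void. No provision of the Agreement survives.

1, 2, 3, 4, 5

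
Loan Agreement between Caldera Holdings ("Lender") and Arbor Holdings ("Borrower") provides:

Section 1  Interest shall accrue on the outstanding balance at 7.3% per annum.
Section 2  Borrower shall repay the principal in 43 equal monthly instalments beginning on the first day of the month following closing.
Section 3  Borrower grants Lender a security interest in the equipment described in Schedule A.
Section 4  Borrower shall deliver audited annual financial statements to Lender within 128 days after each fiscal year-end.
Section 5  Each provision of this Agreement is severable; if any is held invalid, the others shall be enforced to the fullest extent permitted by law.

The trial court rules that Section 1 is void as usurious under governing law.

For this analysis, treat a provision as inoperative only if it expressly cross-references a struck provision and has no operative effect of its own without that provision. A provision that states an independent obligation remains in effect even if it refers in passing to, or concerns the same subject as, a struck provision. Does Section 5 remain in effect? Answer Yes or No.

Yes

Section 1 is struck. Nothing else in the Agreement is defined by reference to Section 1. Under the severability clause in Section 5, the remaining provisions continue in force. The provisions still in force are Section 2, Section 3, Section 4, and Section 5. Section 5 is among the surviving provisions, so the answer is yes.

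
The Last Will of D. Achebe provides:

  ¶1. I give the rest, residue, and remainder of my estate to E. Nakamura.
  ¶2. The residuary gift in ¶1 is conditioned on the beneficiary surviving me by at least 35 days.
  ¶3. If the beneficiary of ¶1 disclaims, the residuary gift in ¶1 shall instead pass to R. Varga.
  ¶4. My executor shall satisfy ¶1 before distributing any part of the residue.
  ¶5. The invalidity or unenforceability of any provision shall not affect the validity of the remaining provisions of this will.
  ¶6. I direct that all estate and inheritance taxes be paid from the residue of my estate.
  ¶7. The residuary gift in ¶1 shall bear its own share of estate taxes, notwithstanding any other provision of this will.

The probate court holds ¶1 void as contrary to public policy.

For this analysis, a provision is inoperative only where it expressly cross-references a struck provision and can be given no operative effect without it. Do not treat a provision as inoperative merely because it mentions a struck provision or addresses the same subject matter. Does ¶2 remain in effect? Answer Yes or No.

No

¶1 is struck. ¶2 operates only by reference to ¶1, so it falls with ¶1. ¶3 has no operative effect of its own apart from ¶1 and is therefore inoperative. ¶4 operates only by reference to ¶1, so it falls with ¶1. ¶7 operates only by reference to ¶1, so it falls with ¶1. Under the severability clause in ¶5, the remaining provisions continue in force. The provisions still in force are ¶5 and ¶6. ¶2 is among the inoperative provisions, so the answer is no.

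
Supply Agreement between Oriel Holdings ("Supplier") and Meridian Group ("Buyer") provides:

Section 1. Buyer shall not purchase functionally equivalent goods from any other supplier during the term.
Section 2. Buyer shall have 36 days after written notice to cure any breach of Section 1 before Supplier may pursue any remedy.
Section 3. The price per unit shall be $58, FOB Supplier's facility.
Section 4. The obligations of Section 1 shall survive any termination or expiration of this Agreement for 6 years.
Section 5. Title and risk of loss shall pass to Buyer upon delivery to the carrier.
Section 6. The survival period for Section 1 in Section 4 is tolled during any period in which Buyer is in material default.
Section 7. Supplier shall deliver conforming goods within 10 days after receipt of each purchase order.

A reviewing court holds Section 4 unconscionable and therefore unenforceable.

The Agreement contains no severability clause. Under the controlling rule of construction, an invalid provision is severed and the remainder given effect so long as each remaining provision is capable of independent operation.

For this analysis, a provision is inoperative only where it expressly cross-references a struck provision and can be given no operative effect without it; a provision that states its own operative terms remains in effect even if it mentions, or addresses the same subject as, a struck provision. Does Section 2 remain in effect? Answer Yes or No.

Section 4 is struck. Section 6 has no operative effect of its own apart from Section 4 and is therefore inoperative. With no severability clause, the stated default rule severs what cannot stand and enforces each remaining provision that can operate on its own. That leaves Section 1, Section 2, Section 3, Section 5, and Section 7 in effect. Section 2 is among the surviving provisions, so the answer is yes.

Yes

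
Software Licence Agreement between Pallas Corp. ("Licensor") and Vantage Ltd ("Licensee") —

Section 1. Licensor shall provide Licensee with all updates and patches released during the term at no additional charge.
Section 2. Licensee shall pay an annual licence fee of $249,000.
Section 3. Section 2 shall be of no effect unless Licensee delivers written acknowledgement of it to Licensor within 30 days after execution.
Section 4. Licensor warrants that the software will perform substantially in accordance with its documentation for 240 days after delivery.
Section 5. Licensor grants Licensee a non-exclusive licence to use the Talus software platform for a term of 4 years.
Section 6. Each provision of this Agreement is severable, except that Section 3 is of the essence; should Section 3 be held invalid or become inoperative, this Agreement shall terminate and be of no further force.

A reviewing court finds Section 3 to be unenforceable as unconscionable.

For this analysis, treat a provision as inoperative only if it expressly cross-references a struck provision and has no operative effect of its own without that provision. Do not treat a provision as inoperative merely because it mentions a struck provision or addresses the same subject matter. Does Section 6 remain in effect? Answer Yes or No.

Section 3 is struck. No other provision's operative terms depend on Section 3. Section 6 makes Section 3 an essential term, and Section 3 is the provision held invalid; under Section 6, the entire Agreement is therefore void. No provision of the Agreement survives. Section 6 is among the inoperative provisions, so the answer is no.

No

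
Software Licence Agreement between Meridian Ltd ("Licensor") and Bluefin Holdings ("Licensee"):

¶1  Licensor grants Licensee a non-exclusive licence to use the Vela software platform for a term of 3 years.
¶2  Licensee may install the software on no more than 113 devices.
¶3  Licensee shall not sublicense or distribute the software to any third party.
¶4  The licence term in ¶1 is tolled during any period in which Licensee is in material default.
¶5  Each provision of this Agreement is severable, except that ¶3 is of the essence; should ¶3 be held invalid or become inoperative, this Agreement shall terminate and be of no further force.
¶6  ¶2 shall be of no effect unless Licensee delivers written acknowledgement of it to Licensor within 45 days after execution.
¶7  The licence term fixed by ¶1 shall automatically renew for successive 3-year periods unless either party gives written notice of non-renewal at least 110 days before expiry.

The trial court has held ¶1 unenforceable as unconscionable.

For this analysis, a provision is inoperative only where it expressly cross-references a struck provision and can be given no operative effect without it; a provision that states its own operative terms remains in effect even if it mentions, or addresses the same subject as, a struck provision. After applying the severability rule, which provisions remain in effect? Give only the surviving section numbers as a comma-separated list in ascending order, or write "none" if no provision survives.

2, 3, 5, 6

¶1 is struck. ¶4 has no operative effect of its own apart from ¶1 and is therefore inoperative. ¶7 does nothing except set the renewal of the licence term by reference to ¶1; with ¶1 gone it has no independent effect and is inoperative. ¶5 makes ¶3 an essential term, but ¶3 is unaffected, so the severability proviso in ¶5 preserves the remaining provisions. ¶2, ¶3, ¶5, and ¶6 remain in effect.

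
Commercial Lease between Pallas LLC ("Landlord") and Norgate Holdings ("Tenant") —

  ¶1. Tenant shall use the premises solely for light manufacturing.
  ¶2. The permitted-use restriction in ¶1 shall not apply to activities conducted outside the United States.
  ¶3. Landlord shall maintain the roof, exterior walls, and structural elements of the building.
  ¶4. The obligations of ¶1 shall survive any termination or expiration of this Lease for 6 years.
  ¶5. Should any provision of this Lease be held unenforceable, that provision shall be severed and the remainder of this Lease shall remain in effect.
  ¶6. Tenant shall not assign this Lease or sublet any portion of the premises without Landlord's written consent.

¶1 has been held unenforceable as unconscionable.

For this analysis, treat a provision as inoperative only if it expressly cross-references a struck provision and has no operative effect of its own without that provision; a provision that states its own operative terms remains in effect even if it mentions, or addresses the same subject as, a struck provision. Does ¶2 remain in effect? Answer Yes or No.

No

¶1 is struck. ¶2 operates only by reference to ¶1, so it falls with ¶1. ¶4 operates only by reference to ¶1, so it falls with ¶1. Under the severability clause in ¶5, the remaining provisions continue in force. The provisions still in force are ¶3, ¶5, and ¶6. ¶2 is among the inoperative provisions, so the answer is no.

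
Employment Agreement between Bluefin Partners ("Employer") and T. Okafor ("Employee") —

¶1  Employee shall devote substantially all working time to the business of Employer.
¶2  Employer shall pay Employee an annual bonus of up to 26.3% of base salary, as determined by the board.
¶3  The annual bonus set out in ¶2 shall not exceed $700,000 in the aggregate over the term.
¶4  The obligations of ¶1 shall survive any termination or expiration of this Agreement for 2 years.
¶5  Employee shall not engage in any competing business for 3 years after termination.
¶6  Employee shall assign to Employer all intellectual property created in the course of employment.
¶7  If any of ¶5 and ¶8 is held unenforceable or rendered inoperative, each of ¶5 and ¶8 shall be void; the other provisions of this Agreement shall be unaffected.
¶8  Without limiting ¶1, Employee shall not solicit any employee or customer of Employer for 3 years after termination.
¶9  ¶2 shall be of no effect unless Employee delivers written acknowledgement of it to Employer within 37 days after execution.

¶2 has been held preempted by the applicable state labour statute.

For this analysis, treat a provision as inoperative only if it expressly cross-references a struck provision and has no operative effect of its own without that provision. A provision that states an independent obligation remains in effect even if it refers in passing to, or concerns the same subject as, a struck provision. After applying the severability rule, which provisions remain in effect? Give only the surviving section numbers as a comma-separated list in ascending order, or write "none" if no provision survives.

1, 4, 5, 6, 7, 8

¶2 is struck. ¶3 does nothing except set the aggregate cap on the annual bonus by reference to ¶2; with ¶2 gone it has no independent effect and is inoperative. ¶9 merely fixes the acknowledgement condition for ¶2; with ¶2 gone it has nothing to operate on and falls away. ¶7 ties ¶5 and ¶8 together, but none of those is affected here; the remaining provisions continue in force under ¶7. ¶1, ¶4, ¶5, ¶6, ¶7, and ¶8 remain in effect.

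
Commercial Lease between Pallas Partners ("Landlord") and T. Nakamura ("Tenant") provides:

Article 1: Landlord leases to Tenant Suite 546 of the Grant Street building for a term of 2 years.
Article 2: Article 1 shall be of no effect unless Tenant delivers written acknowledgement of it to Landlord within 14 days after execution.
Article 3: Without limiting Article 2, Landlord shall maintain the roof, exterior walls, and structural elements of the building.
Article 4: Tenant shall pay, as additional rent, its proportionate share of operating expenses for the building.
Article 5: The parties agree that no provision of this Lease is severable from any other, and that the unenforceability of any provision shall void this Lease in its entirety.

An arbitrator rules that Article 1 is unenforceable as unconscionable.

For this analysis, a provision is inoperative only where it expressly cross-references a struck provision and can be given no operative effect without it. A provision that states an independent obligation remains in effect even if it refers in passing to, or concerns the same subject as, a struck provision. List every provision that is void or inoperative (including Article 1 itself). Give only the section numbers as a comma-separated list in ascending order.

Article 1 is struck. Article 2 merely fixes the acknowledgement condition for Article 1; with Article 1 gone it has nothing to operate on and falls away. Article 5 provides that the Lease is not severable, so the invalidity of any one provision voids the entire Lease. No provision of the Lease survives.

1, 2, 3, 4, 5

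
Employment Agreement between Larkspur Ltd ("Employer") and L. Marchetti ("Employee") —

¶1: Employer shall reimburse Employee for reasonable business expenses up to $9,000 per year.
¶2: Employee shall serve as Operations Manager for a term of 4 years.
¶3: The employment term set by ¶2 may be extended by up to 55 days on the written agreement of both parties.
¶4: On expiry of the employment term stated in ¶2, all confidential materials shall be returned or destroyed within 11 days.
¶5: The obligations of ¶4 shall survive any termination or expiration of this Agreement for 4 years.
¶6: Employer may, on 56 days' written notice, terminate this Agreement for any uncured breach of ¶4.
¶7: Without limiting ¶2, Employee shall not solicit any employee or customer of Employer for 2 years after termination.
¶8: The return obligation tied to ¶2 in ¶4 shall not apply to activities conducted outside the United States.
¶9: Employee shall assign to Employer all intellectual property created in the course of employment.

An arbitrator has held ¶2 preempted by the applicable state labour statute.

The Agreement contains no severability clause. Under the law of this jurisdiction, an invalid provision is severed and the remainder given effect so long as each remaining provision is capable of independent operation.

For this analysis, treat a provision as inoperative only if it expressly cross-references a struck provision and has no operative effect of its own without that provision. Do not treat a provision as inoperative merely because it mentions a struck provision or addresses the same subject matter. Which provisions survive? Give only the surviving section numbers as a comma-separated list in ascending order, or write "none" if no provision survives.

¶2 is struck. ¶3 has no operative effect of its own apart from ¶2 and is therefore inoperative. ¶4 operates only by reference to ¶2, so it falls with ¶2. The only function of ¶5 is the survival period for ¶4, so it cannot stand once ¶4 is removed. ¶6 operates only by reference to ¶4, so it falls with ¶4. ¶8 has no operative effect of its own apart from ¶4 and is therefore inoperative. ¶7 mentions ¶2 but its own obligation stands independently of ¶2, so ¶7 is not affected. Under the stated default rule, only provisions that cannot operate independently fall away; the rest are enforced. That leaves ¶1, ¶7, and ¶9 in effect.

1, 7, 9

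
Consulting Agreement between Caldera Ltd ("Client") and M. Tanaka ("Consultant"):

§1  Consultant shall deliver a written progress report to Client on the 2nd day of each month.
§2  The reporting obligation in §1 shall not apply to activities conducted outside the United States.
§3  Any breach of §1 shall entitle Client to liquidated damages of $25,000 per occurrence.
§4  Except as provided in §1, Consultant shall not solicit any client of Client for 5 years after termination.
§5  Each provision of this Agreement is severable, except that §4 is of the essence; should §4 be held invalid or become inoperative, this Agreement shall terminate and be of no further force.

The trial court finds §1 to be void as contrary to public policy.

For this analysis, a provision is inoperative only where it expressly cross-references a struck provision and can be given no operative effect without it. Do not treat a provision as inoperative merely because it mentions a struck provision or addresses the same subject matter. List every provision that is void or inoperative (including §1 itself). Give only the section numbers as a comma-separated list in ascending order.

1, 2, 3

§1 is struck. §2 does nothing except set the carve-out from the reporting obligation by reference to §1; with §1 gone it has no independent effect and is inoperative. §3 does nothing except set the liquidated-damages amount by reference to §1; with §1 gone it has no independent effect and is inoperative. Although §4 refers to §1, its operative terms do not depend on §1, so it remains in effect. §5 makes §4 an essential term, but §4 is unaffected, so the severability proviso in §5 preserves the remaining provisions. The provisions still in force are §4 and §5.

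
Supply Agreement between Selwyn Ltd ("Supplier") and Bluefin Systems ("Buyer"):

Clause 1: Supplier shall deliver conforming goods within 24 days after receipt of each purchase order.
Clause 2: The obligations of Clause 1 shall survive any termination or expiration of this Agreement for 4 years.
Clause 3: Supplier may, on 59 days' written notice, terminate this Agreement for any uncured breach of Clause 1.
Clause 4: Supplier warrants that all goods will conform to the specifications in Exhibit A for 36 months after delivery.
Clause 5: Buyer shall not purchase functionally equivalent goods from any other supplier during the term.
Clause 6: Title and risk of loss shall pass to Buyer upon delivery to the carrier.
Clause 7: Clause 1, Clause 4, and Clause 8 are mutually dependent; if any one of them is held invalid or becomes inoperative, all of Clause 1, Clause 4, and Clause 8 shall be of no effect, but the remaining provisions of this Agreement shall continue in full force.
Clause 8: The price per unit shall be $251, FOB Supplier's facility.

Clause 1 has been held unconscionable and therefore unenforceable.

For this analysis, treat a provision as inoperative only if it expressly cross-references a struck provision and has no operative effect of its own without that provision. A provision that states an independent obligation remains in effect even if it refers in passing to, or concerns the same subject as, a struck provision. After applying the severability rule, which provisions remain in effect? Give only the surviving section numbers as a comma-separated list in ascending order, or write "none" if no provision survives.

Clause 1 is struck. Clause 2 merely fixes the survival period for Clause 1; with Clause 1 gone it has nothing to operate on and falls away. Clause 3 operates only by reference to Clause 1, so it falls with Clause 1. Clause 7 declares Clause 1, Clause 4, and Clause 8 mutually dependent; since one of them has fallen, all of them are of no effect. That brings down Clause 4 and Clause 8 as well. The remainder continues in force under Clause 7. The provisions still in force are Clause 5, Clause 6, and Clause 7.

5, 6, 7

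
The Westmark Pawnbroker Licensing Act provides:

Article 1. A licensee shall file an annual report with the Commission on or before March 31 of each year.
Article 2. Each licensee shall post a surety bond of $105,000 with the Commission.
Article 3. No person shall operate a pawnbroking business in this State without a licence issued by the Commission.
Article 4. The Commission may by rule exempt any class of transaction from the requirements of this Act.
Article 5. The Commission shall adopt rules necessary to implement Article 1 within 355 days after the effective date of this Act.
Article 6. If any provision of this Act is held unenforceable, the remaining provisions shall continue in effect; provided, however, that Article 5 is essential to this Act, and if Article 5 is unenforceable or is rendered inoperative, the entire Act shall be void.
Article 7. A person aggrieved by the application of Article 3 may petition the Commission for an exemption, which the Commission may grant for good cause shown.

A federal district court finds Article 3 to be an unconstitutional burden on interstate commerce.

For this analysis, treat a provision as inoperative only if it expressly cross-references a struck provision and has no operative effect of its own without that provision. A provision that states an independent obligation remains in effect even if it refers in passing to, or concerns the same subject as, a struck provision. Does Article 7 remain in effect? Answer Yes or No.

Article 3 is struck. The only function of Article 7 is the exemption procedure for Article 3, so it cannot stand once Article 3 is removed. Article 6 makes Article 5 an essential term, but Article 5 is unaffected, so the severability proviso in Article 6 preserves the remaining provisions. That leaves Article 1, Article 2, Article 4, Article 5, and Article 6 in effect. Article 7 is among the inoperative provisions, so the answer is no.

No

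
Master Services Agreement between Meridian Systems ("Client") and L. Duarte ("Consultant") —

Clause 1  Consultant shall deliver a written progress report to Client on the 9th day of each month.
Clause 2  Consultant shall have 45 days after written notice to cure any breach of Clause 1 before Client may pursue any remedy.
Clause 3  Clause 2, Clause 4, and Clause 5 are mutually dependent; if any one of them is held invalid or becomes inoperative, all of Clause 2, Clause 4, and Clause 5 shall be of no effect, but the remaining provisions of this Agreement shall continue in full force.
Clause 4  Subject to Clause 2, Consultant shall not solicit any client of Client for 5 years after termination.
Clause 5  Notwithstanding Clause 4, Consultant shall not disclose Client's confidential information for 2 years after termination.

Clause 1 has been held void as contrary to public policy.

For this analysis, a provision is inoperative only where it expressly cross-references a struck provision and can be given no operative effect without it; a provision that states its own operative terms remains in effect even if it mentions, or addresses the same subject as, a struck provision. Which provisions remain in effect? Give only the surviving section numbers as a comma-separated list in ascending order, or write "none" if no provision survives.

Clause 1 is struck. Clause 2 merely fixes the cure period for breach of Clause 1; with Clause 1 gone it has nothing to operate on and falls away. Clause 3 declares Clause 2, Clause 4, and Clause 5 mutually dependent; since one of them has fallen, all of them are of no effect. That brings down Clause 4 and Clause 5 as well. The remainder continues in force under Clause 3. Only Clause 3 remains in effect.

3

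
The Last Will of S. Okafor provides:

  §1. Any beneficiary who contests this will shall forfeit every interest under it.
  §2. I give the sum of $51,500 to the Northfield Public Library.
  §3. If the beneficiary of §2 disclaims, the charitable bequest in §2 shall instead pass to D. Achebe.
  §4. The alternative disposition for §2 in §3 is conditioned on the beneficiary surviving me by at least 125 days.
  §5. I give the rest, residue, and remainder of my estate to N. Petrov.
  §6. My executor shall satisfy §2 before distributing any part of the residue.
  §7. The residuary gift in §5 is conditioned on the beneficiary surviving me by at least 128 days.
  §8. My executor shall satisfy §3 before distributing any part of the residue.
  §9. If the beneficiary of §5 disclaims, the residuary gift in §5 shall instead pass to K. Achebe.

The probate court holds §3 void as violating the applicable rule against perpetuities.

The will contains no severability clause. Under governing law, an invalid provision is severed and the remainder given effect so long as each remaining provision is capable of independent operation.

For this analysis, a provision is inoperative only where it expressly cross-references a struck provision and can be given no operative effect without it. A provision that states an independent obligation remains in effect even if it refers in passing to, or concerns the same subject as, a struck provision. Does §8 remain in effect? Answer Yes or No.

No

§3 is struck. §4 merely fixes the survivorship condition on §3; with §3 gone it has nothing to operate on and falls away. §8 has no operative effect of its own apart from §3 and is therefore inoperative. With no severability clause, the stated default rule severs what cannot stand and enforces each remaining provision that can operate on its own. The provisions still in force are §1, §2, §5, §6, §7, and §9. §8 is among the inoperative provisions, so the answer is no.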